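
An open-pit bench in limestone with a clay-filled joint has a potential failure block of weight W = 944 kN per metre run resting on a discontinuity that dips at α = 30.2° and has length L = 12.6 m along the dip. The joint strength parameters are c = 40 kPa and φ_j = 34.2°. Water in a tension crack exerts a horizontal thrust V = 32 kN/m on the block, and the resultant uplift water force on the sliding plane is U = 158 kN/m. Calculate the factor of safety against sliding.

FS = 1.87

Resolving the block weight along and normal to the plane and applying the Mohr–Coulomb strength on the joint:
N' = W cosα − U − V sinα = 944·cos30.2° − 158 − 32·sin30.2° = 641.8 kN/m
Driving force T = W sinα + V cosα = 944·sin30.2° + 32·cos30.2° = 502.5 kN/m
Resisting force R = c·L + N'·tanφ_j = 40·12.6 + 641.8·tan34.2° = 504.0 + 436.2 = 940.2 kN/m
FS = R / T = 940.2 / 502.5 = 1.871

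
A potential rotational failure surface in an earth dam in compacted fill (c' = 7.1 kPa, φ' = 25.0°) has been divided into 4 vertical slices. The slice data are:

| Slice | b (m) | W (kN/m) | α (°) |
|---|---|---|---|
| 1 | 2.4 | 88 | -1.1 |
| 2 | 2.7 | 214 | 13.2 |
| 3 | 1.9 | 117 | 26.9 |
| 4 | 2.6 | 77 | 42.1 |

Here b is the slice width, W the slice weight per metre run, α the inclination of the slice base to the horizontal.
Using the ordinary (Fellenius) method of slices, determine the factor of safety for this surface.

Ordinary method of slices: FS = Σ[c'·Δl_i + (W_i cosα_i)·tanφ'] / Σ W_i sinα_i, with Δl_i = b_i / cosα_i.
Slice 1: Δl = 2.4/cos(-1.1°) = 2.400 m; N'_1 = 88·cos(-1.1°) = 88.0; c'Δl = 17.04; W sinα = -1.7
Slice 2: Δl = 2.7/cos13.2° = 2.773 m; N'_2 = 214·cos13.2° = 208.3; c'Δl = 19.69; W sinα = 48.9
Slice 3: Δl = 1.9/cos26.9° = 2.131 m; N'_3 = 117·cos26.9° = 104.3; c'Δl = 15.13; W sinα = 52.9
Slice 4: Δl = 2.6/cos42.1° = 3.504 m; N'_4 = 77·cos42.1° = 57.1; c'Δl = 24.88; W sinα = 51.6
Σc'Δl = 76.7 kN/m; ΣN' = 457.8 kN/m; ΣW sinα = 151.7 kN/m
Resisting = 76.7 + 457.8·tan25.0° = 76.7 + 213.5 = 290.2 kN/m
FS = 290.2 / 151.7 = 1.913

FS = 1.91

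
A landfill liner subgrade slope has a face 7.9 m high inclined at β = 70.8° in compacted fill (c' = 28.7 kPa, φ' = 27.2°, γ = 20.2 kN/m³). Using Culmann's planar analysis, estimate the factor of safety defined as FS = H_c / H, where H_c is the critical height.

H_c = (4c'/γ) · sinβ cosφ' / [1 − cos(β − φ')]
    = (4·28.7/20.2) · sin70.8°·cos27.2° / [1 − cos43.6°]
    = 5.683 · 0.8399 / 0.2758 = 17.31 m
FS = H_c / H = 17.31 / 7.9 = 2.191

FS = 2.19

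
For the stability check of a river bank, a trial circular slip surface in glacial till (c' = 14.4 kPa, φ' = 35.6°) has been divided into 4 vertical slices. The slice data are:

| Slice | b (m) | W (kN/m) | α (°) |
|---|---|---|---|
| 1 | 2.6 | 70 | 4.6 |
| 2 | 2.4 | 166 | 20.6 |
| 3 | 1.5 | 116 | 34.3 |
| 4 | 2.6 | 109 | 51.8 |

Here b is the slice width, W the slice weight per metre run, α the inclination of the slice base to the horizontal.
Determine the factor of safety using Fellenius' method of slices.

Ordinary method of slices: FS = Σ[c'·Δl_i + (W_i cosα_i)·tanφ'] / Σ W_i sinα_i, with Δl_i = b_i / cosα_i.
Slice 1: Δl = 2.6/cos4.6° = 2.608 m; N'_1 = 70·cos4.6° = 69.8; c'Δl = 37.56; W sinα = 5.6
Slice 2: Δl = 2.4/cos20.6° = 2.564 m; N'_2 = 166·cos20.6° = 155.4; c'Δl = 36.92; W sinα = 58.4
Slice 3: Δl = 1.5/cos34.3° = 1.816 m; N'_3 = 116·cos34.3° = 95.8; c'Δl = 26.15; W sinα = 65.4
Slice 4: Δl = 2.6/cos51.8° = 4.204 m; N'_4 = 109·cos51.8° = 67.4; c'Δl = 60.54; W sinα = 85.7
Σc'Δl = 161.2 kN/m; ΣN' = 388.4 kN/m; ΣW sinα = 215.0 kN/m
Resisting = 161.2 + 388.4·tan35.6° = 161.2 + 278.1 = 439.2 kN/m
FS = 439.2 / 215.0 = 2.043

FS = 2.04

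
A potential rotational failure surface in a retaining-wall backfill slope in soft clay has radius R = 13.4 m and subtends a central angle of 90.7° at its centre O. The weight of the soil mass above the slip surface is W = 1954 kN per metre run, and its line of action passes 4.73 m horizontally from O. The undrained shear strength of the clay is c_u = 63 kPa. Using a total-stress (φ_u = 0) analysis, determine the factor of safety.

Taking moments about the centre O, the resisting moment is provided by the undrained shear strength acting along the arc:
Arc length L_a = R·θ = 13.4·(90.7°·π/180) = 13.4·1.5830 = 21.21 m
M_R = c_u·L_a·R = 63·21.21·13.4 = 17907.5 kN·m/m
M_D = W·d = 1954·4.73 = 9242.4 kN·m/m
FS = M_R / M_D = 17907.5 / 9242.4 = 1.938

FS = 1.94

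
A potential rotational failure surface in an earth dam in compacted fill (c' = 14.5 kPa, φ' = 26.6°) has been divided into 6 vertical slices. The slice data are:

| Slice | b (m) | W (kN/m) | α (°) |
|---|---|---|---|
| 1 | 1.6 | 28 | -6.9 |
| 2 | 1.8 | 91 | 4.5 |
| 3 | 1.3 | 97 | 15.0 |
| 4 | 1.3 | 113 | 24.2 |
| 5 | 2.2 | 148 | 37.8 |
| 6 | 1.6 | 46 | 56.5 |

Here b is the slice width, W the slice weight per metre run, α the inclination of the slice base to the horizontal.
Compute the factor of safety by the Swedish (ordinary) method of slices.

FS = 1.96

Ordinary method of slices: FS = Σ[c'·Δl_i + (W_i cosα_i)·tanφ'] / Σ W_i sinα_i, with Δl_i = b_i / cosα_i.
Slice 1: Δl = 1.6/cos(-6.9°) = 1.612 m; N'_1 = 28·cos(-6.9°) = 27.8; c'Δl = 23.37; W sinα = -3.4
Slice 2: Δl = 1.8/cos4.5° = 1.806 m; N'_2 = 91·cos4.5° = 90.7; c'Δl = 26.18; W sinα = 7.1
Slice 3: Δl = 1.3/cos15.0° = 1.346 m; N'_3 = 97·cos15.0° = 93.7; c'Δl = 19.51; W sinα = 25.1
Slice 4: Δl = 1.3/cos24.2° = 1.425 m; N'_4 = 113·cos24.2° = 103.1; c'Δl = 20.67; W sinα = 46.3
Slice 5: Δl = 2.2/cos37.8° = 2.784 m; N'_5 = 148·cos37.8° = 116.9; c'Δl = 40.37; W sinα = 90.7
Slice 6: Δl = 1.6/cos56.5° = 2.899 m; N'_6 = 46·cos56.5° = 25.4; c'Δl = 42.03; W sinα = 38.4
Σc'Δl = 172.1 kN/m; ΣN' = 457.6 kN/m; ΣW sinα = 204.3 kN/m
Resisting = 172.1 + 457.6·tan26.6° = 172.1 + 229.2 = 401.3 kN/m
FS = 401.3 / 204.3 = 1.965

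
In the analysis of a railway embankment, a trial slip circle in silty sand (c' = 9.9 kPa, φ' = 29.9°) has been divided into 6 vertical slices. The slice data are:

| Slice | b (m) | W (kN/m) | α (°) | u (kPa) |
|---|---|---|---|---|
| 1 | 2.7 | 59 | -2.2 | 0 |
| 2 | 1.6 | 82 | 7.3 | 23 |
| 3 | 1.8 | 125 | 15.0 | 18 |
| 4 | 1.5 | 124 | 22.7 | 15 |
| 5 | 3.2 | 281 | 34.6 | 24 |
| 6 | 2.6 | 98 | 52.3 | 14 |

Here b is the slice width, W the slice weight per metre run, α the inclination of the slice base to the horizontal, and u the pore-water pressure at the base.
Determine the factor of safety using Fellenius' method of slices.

FS = 1.22

Ordinary method of slices: FS = Σ[c'·Δl_i + (W_i cosα_i − u_i·Δl_i)·tanφ'] / Σ W_i sinα_i, with Δl_i = b_i / cosα_i.
Slice 1: Δl = 2.7/cos(-2.2°) = 2.702 m; N'_1 = 59·cos(-2.2°) − 0·2.702 = 59.0; c'Δl = 26.75; W sinα = -2.3
Slice 2: Δl = 1.6/cos7.3° = 1.613 m; N'_2 = 82·cos7.3° − 23·1.613 = 44.2; c'Δl = 15.97; W sinα = 10.4
Slice 3: Δl = 1.8/cos15.0° = 1.863 m; N'_3 = 125·cos15.0° − 18·1.863 = 87.2; c'Δl = 18.45; W sinα = 32.4
Slice 4: Δl = 1.5/cos22.7° = 1.626 m; N'_4 = 124·cos22.7° − 15·1.626 = 90.0; c'Δl = 16.10; W sinα = 47.9
Slice 5: Δl = 3.2/cos34.6° = 3.888 m; N'_5 = 281·cos34.6° − 24·3.888 = 138.0; c'Δl = 38.49; W sinα = 159.6
Slice 6: Δl = 2.6/cos52.3° = 4.252 m; N'_6 = 98·cos52.3° − 14·4.252 = 0.4; c'Δl = 42.09; W sinα = 77.5
Σc'Δl = 157.8 kN/m; ΣN' = 418.8 kN/m; ΣW sinα = 325.5 kN/m
Resisting = 157.8 + 418.8·tan29.9° = 157.8 + 240.8 = 398.7 kN/m
FS = 398.7 / 325.5 = 1.225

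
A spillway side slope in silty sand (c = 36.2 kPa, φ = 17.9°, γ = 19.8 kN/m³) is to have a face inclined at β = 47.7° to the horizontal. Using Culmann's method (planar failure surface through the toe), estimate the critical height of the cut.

H_c = 38.92 m

Culmann's analysis gives the critical failure plane at α_cr = (β + φ)/2 = (47.7 + 17.9)/2 = 32.8°, and the critical height
H_c = (4c/γ) · sinβ cosφ / [1 − cos(β − φ)]
    = (4·36.2/19.8) · sin47.7°·cos17.9° / [1 − cos(29.8°)]
    = 7.313 · 0.7396·0.9516 / [1 − 0.8678]
    = 7.313 · 0.7038 / 0.1322
    = 38.92 m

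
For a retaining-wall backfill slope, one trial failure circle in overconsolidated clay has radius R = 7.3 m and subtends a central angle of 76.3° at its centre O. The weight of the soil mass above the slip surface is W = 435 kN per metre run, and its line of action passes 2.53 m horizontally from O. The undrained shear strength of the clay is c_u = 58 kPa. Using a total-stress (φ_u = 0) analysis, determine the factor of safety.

FS = 3.74

Taking moments about the centre O, the resisting moment is provided by the undrained shear strength acting along the arc:
Arc length L_a = R·θ = 7.3·(76.3°·π/180) = 7.3·1.3317 = 9.72 m
M_R = c_u·L_a·R = 58·9.72·7.3 = 4116.0 kN·m/m
M_D = W·d = 435·2.53 = 1100.5 kN·m/m
FS = M_R / M_D = 4116.0 / 1100.5 = 3.740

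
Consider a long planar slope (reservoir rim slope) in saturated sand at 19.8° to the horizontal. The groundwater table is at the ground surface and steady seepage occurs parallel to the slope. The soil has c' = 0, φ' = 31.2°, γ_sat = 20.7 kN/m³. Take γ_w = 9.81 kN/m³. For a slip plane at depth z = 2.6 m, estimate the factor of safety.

With seepage parallel to the slope and the water table at the surface, the effective normal stress on the slip plane uses the buoyant unit weight γ' = γ_sat − γ_w while the driving shear stress uses γ_sat:
FS = [c' + γ' z cos²β tanφ'] / [γ_sat z sinβ cosβ]
(For c' = 0 this reduces to FS = (γ'/γ_sat)·tanφ'/tanβ.)
γ' = 20.7 − 9.81 = 10.89 kN/m³
Numerator = 0.0 + 10.89·2.6·cos²19.8°·tan31.2° = 0.0 + 10.89·2.6·0.8853·0.6056 = 15.180 kPa
Denominator = 20.7·2.6·sin19.8°·cos19.8° = 20.7·2.6·0.3387·0.9409 = 17.153 kPa
FS = 15.180 / 17.153 = 0.885

FS = 0.88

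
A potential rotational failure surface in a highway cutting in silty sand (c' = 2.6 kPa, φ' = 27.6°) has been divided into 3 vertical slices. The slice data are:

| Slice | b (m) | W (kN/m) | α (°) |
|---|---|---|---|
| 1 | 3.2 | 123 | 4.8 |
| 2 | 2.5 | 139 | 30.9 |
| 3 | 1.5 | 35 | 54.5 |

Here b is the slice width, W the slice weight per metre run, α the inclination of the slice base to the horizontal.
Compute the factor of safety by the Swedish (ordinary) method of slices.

Ordinary method of slices: FS = Σ[c'·Δl_i + (W_i cosα_i)·tanφ'] / Σ W_i sinα_i, with Δl_i = b_i / cosα_i.
Slice 1: Δl = 3.2/cos4.8° = 3.211 m; N'_1 = 123·cos4.8° = 122.6; c'Δl = 8.35; W sinα = 10.3
Slice 2: Δl = 2.5/cos30.9° = 2.914 m; N'_2 = 139·cos30.9° = 119.3; c'Δl = 7.58; W sinα = 71.4
Slice 3: Δl = 1.5/cos54.5° = 2.583 m; N'_3 = 35·cos54.5° = 20.3; c'Δl = 6.72; W sinα = 28.5
Σc'Δl = 22.6 kN/m; ΣN' = 262.2 kN/m; ΣW sinα = 110.2 kN/m
Resisting = 22.6 + 262.2·tan27.6° = 22.6 + 137.1 = 159.7 kN/m
FS = 159.7 / 110.2 = 1.450

FS = 1.45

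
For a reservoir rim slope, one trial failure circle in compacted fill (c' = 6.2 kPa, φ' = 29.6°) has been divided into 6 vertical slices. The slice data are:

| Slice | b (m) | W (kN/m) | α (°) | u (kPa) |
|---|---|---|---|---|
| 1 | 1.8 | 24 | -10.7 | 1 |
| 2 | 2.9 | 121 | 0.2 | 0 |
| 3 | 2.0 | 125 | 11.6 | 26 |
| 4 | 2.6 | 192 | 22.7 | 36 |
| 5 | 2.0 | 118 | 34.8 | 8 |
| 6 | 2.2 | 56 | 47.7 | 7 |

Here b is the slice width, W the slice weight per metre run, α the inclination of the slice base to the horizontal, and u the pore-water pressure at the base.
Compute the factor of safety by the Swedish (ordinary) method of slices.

FS = 1.52

Ordinary method of slices: FS = Σ[c'·Δl_i + (W_i cosα_i − u_i·Δl_i)·tanφ'] / Σ W_i sinα_i, with Δl_i = b_i / cosα_i.
Slice 1: Δl = 1.8/cos(-10.7°) = 1.832 m; N'_1 = 24·cos(-10.7°) − 1·1.832 = 21.8; c'Δl = 11.36; W sinα = -4.5
Slice 2: Δl = 2.9/cos0.2° = 2.900 m; N'_2 = 121·cos0.2° − 0·2.900 = 121.0; c'Δl = 17.98; W sinα = 0.4
Slice 3: Δl = 2.0/cos11.6° = 2.042 m; N'_3 = 125·cos11.6° − 26·2.042 = 69.4; c'Δl = 12.66; W sinα = 25.1
Slice 4: Δl = 2.6/cos22.7° = 2.818 m; N'_4 = 192·cos22.7° − 36·2.818 = 75.7; c'Δl = 17.47; W sinα = 74.1
Slice 5: Δl = 2.0/cos34.8° = 2.436 m; N'_5 = 118·cos34.8° − 8·2.436 = 77.4; c'Δl = 15.10; W sinα = 67.3
Slice 6: Δl = 2.2/cos47.7° = 3.269 m; N'_6 = 56·cos47.7° − 7·3.269 = 14.8; c'Δl = 20.27; W sinα = 41.4
Σc'Δl = 94.8 kN/m; ΣN' = 380.0 kN/m; ΣW sinα = 204.0 kN/m
Resisting = 94.8 + 380.0·tan29.6° = 94.8 + 215.9 = 310.7 kN/m
FS = 310.7 / 204.0 = 1.523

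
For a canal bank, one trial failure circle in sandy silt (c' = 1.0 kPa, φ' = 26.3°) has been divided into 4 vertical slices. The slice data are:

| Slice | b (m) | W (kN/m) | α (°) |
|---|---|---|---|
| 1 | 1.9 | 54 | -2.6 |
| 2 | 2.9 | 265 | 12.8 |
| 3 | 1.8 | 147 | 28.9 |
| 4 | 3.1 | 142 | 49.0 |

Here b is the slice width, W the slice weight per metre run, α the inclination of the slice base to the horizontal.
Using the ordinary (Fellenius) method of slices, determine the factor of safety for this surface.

Ordinary method of slices: FS = Σ[c'·Δl_i + (W_i cosα_i)·tanφ'] / Σ W_i sinα_i, with Δl_i = b_i / cosα_i.
Slice 1: Δl = 1.9/cos(-2.6°) = 1.902 m; N'_1 = 54·cos(-2.6°) = 53.9; c'Δl = 1.90; W sinα = -2.4
Slice 2: Δl = 2.9/cos12.8° = 2.974 m; N'_2 = 265·cos12.8° = 258.4; c'Δl = 2.97; W sinα = 58.7
Slice 3: Δl = 1.8/cos28.9° = 2.056 m; N'_3 = 147·cos28.9° = 128.7; c'Δl = 2.06; W sinα = 71.0
Slice 4: Δl = 3.1/cos49.0° = 4.725 m; N'_4 = 142·cos49.0° = 93.2; c'Δl = 4.73; W sinα = 107.2
Σc'Δl = 11.7 kN/m; ΣN' = 534.2 kN/m; ΣW sinα = 234.5 kN/m
Resisting = 11.7 + 534.2·tan26.3° = 11.7 + 264.0 = 275.7 kN/m
FS = 275.7 / 234.5 = 1.176

FS = 1.18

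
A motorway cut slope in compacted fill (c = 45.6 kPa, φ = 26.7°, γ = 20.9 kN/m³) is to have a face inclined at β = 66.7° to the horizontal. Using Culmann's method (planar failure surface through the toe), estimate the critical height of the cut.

Culmann's analysis gives the critical failure plane at α_cr = (β + φ)/2 = (66.7 + 26.7)/2 = 46.7°, and the critical height
H_c = (4c/γ) · sinβ cosφ / [1 − cos(β − φ)]
    = (4·45.6/20.9) · sin66.7°·cos26.7° / [1 − cos(40.0°)]
    = 8.727 · 0.9184·0.8934 / [1 − 0.7660]
    = 8.727 · 0.8205 / 0.2340
    = 30.61 m

H_c = 30.61 m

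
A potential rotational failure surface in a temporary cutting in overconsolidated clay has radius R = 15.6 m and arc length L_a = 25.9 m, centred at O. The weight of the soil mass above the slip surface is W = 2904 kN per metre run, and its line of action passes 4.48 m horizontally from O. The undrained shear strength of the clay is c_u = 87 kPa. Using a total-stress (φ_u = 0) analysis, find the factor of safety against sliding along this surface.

Taking moments about the centre O, the resisting moment is provided by the undrained shear strength acting along the arc:
M_R = c_u·L_a·R = 87·25.90·15.6 = 35151.5 kN·m/m
M_D = W·d = 2904·4.48 = 13009.9 kN·m/m
FS = M_R / M_D = 35151.5 / 13009.9 = 2.702

FS = 2.70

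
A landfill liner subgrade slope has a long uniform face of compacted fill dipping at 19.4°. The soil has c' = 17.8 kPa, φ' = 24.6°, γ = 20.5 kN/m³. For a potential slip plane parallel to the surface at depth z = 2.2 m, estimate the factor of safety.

FS = 2.56

For an infinite slope with a slip plane parallel to the surface (no pore pressure): FS = [c' + γz cos²β tanφ'] / [γz sinβ cosβ].
γz = 20.5·2.2 = 45.10 kN/m²
Numerator = 17.8 + 45.10·cos²19.4°·tan24.6° = 17.8 + 45.10·0.8897·0.4578 = 36.170 kPa
Denominator = 45.10·sin19.4°·cos19.4° = 45.10·0.3322·0.9432 = 14.130 kPa
FS = 36.170 / 14.130 = 2.560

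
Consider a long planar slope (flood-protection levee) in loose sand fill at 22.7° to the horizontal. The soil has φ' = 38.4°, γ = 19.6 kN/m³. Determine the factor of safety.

FS = 1.89

For a dry cohesionless infinite slope the factor of safety is FS = tanφ' / tanβ.
FS = tan38.4° / tan22.7° = 0.7926 / 0.4183 = 1.895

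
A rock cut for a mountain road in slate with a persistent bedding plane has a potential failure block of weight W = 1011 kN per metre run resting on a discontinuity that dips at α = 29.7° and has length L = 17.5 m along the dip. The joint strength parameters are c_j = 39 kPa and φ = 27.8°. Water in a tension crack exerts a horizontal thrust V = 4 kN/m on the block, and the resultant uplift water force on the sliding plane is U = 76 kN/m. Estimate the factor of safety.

Resolving the block weight along and normal to the plane and applying the Mohr–Coulomb strength on the joint:
N' = W cosα − U − V sinα = 1011·cos29.7° − 76 − 4·sin29.7° = 800.2 kN/m
Driving force T = W sinα + V cosα = 1011·sin29.7° + 4·cos29.7° = 504.4 kN/m
Resisting force R = c_j·L + N'·tanφ = 39·17.5 + 800.2·tan27.8° = 682.5 + 421.9 = 1104.4 kN/m
FS = R / T = 1104.4 / 504.4 = 2.190

FS = 2.19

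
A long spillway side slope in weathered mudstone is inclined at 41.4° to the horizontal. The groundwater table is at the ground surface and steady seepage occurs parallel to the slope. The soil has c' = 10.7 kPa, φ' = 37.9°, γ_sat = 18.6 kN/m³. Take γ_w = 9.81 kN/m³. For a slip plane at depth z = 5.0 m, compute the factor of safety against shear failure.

With seepage parallel to the slope and the water table at the surface, the effective normal stress on the slip plane uses the buoyant unit weight γ' = γ_sat − γ_w while the driving shear stress uses γ_sat:
FS = [c' + γ' z cos²β tanφ'] / [γ_sat z sinβ cosβ]
γ' = 18.6 − 9.81 = 8.79 kN/m³
Numerator = 10.7 + 8.79·5.0·cos²41.4°·tan37.9° = 10.7 + 8.79·5.0·0.5627·0.7785 = 29.951 kPa
Denominator = 18.6·5.0·sin41.4°·cos41.4° = 18.6·5.0·0.6613·0.7501 = 46.133 kPa
FS = 29.951 / 46.133 = 0.649

FS = 0.65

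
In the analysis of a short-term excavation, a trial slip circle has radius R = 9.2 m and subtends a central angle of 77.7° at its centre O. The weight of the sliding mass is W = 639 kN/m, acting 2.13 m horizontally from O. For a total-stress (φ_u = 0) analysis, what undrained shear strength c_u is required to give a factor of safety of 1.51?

c_u = 17.9 kPa

FS = c_u·L_a·R / (W·d), so c_u = FS·W·d / (L_a·R).
Arc length L_a = R·θ = 9.2·(77.7°·π/180) = 9.2·1.3561 = 12.48 m
c_u = 1.51·639·2.13 / (12.48·9.2) = 2055.2 / 114.78 = 17.91 kPa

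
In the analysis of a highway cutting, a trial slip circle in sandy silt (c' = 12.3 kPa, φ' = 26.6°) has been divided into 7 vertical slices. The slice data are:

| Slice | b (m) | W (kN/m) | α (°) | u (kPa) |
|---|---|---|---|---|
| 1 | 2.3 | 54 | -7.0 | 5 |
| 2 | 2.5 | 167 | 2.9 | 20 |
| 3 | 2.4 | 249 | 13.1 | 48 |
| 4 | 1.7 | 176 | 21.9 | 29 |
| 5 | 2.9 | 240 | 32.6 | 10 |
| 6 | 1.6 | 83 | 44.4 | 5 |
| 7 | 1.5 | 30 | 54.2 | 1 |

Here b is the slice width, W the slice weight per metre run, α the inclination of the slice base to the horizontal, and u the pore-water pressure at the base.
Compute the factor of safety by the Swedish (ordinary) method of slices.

FS = 1.57

Ordinary method of slices: FS = Σ[c'·Δl_i + (W_i cosα_i − u_i·Δl_i)·tanφ'] / Σ W_i sinα_i, with Δl_i = b_i / cosα_i.
Slice 1: Δl = 2.3/cos(-7.0°) = 2.317 m; N'_1 = 54·cos(-7.0°) − 5·2.317 = 42.0; c'Δl = 28.50; W sinα = -6.6
Slice 2: Δl = 2.5/cos2.9° = 2.503 m; N'_2 = 167·cos2.9° − 20·2.503 = 116.7; c'Δl = 30.79; W sinα = 8.4
Slice 3: Δl = 2.4/cos13.1° = 2.464 m; N'_3 = 249·cos13.1° − 48·2.464 = 124.2; c'Δl = 30.31; W sinα = 56.4
Slice 4: Δl = 1.7/cos21.9° = 1.832 m; N'_4 = 176·cos21.9° − 29·1.832 = 110.2; c'Δl = 22.54; W sinα = 65.6
Slice 5: Δl = 2.9/cos32.6° = 3.442 m; N'_5 = 240·cos32.6° − 10·3.442 = 167.8; c'Δl = 42.34; W sinα = 129.3
Slice 6: Δl = 1.6/cos44.4° = 2.239 m; N'_6 = 83·cos44.4° − 5·2.239 = 48.1; c'Δl = 27.54; W sinα = 58.1
Slice 7: Δl = 1.5/cos54.2° = 2.564 m; N'_7 = 30·cos54.2° − 1·2.564 = 15.0; c'Δl = 31.54; W sinα = 24.3
Σc'Δl = 213.6 kN/m; ΣN' = 624.0 kN/m; ΣW sinα = 335.7 kN/m
Resisting = 213.6 + 624.0·tan26.6° = 213.6 + 312.5 = 526.0 kN/m
FS = 526.0 / 335.7 = 1.567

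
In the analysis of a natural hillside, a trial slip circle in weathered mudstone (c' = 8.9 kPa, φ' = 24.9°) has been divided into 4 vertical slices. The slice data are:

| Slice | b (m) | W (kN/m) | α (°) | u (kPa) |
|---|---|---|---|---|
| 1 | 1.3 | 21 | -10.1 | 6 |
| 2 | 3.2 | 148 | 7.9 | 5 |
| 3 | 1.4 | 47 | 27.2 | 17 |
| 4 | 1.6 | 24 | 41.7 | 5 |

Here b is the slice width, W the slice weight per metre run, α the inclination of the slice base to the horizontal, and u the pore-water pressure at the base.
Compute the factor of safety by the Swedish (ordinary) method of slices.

Ordinary method of slices: FS = Σ[c'·Δl_i + (W_i cosα_i − u_i·Δl_i)·tanφ'] / Σ W_i sinα_i, with Δl_i = b_i / cosα_i.
Slice 1: Δl = 1.3/cos(-10.1°) = 1.320 m; N'_1 = 21·cos(-10.1°) − 6·1.320 = 12.8; c'Δl = 11.75; W sinα = -3.7
Slice 2: Δl = 3.2/cos7.9° = 3.231 m; N'_2 = 148·cos7.9° − 5·3.231 = 130.4; c'Δl = 28.75; W sinα = 20.3
Slice 3: Δl = 1.4/cos27.2° = 1.574 m; N'_3 = 47·cos27.2° − 17·1.574 = 15.0; c'Δl = 14.01; W sinα = 21.5
Slice 4: Δl = 1.6/cos41.7° = 2.143 m; N'_4 = 24·cos41.7° − 5·2.143 = 7.2; c'Δl = 19.07; W sinα = 16.0
Σc'Δl = 73.6 kN/m; ΣN' = 165.4 kN/m; ΣW sinα = 54.1 kN/m
Resisting = 73.6 + 165.4·tan24.9° = 73.6 + 76.8 = 150.4 kN/m
FS = 150.4 / 54.1 = 2.779

FS = 2.78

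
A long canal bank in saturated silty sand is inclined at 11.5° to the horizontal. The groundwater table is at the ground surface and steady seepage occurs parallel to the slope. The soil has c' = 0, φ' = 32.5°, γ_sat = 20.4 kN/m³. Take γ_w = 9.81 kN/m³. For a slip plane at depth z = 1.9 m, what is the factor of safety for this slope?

With seepage parallel to the slope and the water table at the surface, the effective normal stress on the slip plane uses the buoyant unit weight γ' = γ_sat − γ_w while the driving shear stress uses γ_sat:
FS = [c' + γ' z cos²β tanφ'] / [γ_sat z sinβ cosβ]
(For c' = 0 this reduces to FS = (γ'/γ_sat)·tanφ'/tanβ.)
γ' = 20.4 − 9.81 = 10.59 kN/m³
Numerator = 0.0 + 10.59·1.9·cos²11.5°·tan32.5° = 0.0 + 10.59·1.9·0.9603·0.6371 = 12.309 kPa
Denominator = 20.4·1.9·sin11.5°·cos11.5° = 20.4·1.9·0.1994·0.9799 = 7.572 kPa
FS = 12.309 / 7.572 = 1.626

FS = 1.63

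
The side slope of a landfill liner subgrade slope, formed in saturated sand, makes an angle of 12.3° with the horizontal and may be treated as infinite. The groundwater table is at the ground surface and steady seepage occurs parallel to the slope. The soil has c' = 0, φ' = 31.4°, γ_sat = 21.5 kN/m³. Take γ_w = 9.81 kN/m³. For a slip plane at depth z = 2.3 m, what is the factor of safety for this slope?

FS = 1.52

With seepage parallel to the slope and the water table at the surface, the effective normal stress on the slip plane uses the buoyant unit weight γ' = γ_sat − γ_w while the driving shear stress uses γ_sat:
FS = [c' + γ' z cos²β tanφ'] / [γ_sat z sinβ cosβ]
(For c' = 0 this reduces to FS = (γ'/γ_sat)·tanφ'/tanβ.)
γ' = 21.5 − 9.81 = 11.69 kN/m³
Numerator = 0.0 + 11.69·2.3·cos²12.3°·tan31.4° = 0.0 + 11.69·2.3·0.9546·0.6104 = 15.667 kPa
Denominator = 21.5·2.3·sin12.3°·cos12.3° = 21.5·2.3·0.2130·0.9770 = 10.293 kPa
FS = 15.667 / 10.293 = 1.522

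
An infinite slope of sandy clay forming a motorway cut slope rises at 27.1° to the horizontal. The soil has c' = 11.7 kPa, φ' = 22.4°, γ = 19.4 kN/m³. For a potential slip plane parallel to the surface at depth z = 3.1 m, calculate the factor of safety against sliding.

FS = 1.29

For an infinite slope with a slip plane parallel to the surface (no pore pressure): FS = [c' + γz cos²β tanφ'] / [γz sinβ cosβ].
γz = 19.4·3.1 = 60.14 kN/m²
Numerator = 11.7 + 60.14·cos²27.1°·tan22.4° = 11.7 + 60.14·0.7925·0.4122 = 31.344 kPa
Denominator = 60.14·sin27.1°·cos27.1° = 60.14·0.4555·0.8902 = 24.389 kPa
FS = 31.344 / 24.389 = 1.285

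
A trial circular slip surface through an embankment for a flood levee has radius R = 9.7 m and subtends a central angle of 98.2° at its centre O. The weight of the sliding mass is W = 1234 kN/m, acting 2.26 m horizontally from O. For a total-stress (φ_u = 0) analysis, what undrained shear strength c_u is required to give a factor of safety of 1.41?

FS = c_u·L_a·R / (W·d), so c_u = FS·W·d / (L_a·R).
Arc length L_a = R·θ = 9.7·(98.2°·π/180) = 9.7·1.7139 = 16.62 m
c_u = 1.41·1234·2.26 / (16.62·9.7) = 3932.3 / 161.26 = 24.38 kPa

c_u = 24.4 kPa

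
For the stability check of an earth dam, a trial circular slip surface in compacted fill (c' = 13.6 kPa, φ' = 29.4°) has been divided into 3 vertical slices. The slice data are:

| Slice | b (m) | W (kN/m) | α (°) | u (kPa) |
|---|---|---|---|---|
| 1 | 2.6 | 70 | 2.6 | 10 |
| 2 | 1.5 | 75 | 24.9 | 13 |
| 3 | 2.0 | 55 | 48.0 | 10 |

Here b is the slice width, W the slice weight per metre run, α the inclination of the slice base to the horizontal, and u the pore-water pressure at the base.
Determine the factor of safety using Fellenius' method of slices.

Ordinary method of slices: FS = Σ[c'·Δl_i + (W_i cosα_i − u_i·Δl_i)·tanφ'] / Σ W_i sinα_i, with Δl_i = b_i / cosα_i.
Slice 1: Δl = 2.6/cos2.6° = 2.603 m; N'_1 = 70·cos2.6° − 10·2.603 = 43.9; c'Δl = 35.40; W sinα = 3.2
Slice 2: Δl = 1.5/cos24.9° = 1.654 m; N'_2 = 75·cos24.9° − 13·1.654 = 46.5; c'Δl = 22.49; W sinα = 31.6
Slice 3: Δl = 2.0/cos48.0° = 2.989 m; N'_3 = 55·cos48.0° − 10·2.989 = 6.9; c'Δl = 40.65; W sinα = 40.9
Σc'Δl = 98.5 kN/m; ΣN' = 97.3 kN/m; ΣW sinα = 75.6 kN/m
Resisting = 98.5 + 97.3·tan29.4° = 98.5 + 54.9 = 153.4 kN/m
FS = 153.4 / 75.6 = 2.028

FS = 2.03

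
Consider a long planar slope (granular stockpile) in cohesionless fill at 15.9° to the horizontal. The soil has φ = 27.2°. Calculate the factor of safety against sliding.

FS = 1.80

For a dry cohesionless infinite slope the factor of safety is FS = tanφ / tanβ.
FS = tan27.2° / tan15.9° = 0.5139 / 0.2849 = 1.804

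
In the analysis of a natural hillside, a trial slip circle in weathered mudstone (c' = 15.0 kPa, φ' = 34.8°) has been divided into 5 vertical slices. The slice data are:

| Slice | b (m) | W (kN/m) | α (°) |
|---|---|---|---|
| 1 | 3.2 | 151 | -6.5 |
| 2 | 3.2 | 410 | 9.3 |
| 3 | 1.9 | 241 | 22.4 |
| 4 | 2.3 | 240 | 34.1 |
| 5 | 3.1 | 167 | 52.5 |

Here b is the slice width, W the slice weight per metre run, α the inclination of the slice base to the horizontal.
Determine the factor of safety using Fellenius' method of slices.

Ordinary method of slices: FS = Σ[c'·Δl_i + (W_i cosα_i)·tanφ'] / Σ W_i sinα_i, with Δl_i = b_i / cosα_i.
Slice 1: Δl = 3.2/cos(-6.5°) = 3.221 m; N'_1 = 151·cos(-6.5°) = 150.0; c'Δl = 48.31; W sinα = -17.1
Slice 2: Δl = 3.2/cos9.3° = 3.243 m; N'_2 = 410·cos9.3° = 404.6; c'Δl = 48.64; W sinα = 66.3
Slice 3: Δl = 1.9/cos22.4° = 2.055 m; N'_3 = 241·cos22.4° = 222.8; c'Δl = 30.83; W sinα = 91.8
Slice 4: Δl = 2.3/cos34.1° = 2.778 m; N'_4 = 240·cos34.1° = 198.7; c'Δl = 41.66; W sinα = 134.6
Slice 5: Δl = 3.1/cos52.5° = 5.092 m; N'_5 = 167·cos52.5° = 101.7; c'Δl = 76.38; W sinα = 132.5
Σc'Δl = 245.8 kN/m; ΣN' = 1077.9 kN/m; ΣW sinα = 408.0 kN/m
Resisting = 245.8 + 1077.9·tan34.8° = 245.8 + 749.1 = 995.0 kN/m
FS = 995.0 / 408.0 = 2.438

FS = 2.44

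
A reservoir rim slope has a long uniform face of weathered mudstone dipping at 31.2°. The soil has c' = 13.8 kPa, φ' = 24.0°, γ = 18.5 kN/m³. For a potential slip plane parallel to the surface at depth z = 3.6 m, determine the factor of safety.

FS = 1.20

For an infinite slope with a slip plane parallel to the surface (no pore pressure): FS = [c' + γz cos²β tanφ'] / [γz sinβ cosβ].
γz = 18.5·3.6 = 66.60 kN/m²
Numerator = 13.8 + 66.60·cos²31.2°·tan24.0° = 13.8 + 66.60·0.7316·0.4452 = 35.495 kPa
Denominator = 66.60·sin31.2°·cos31.2° = 66.60·0.5180·0.8554 = 29.511 kPa
FS = 35.495 / 29.511 = 1.203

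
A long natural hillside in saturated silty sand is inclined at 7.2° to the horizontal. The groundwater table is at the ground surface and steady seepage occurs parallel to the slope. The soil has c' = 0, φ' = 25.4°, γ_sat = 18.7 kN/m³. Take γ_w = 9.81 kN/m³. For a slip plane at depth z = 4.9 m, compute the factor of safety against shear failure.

FS = 1.79

With seepage parallel to the slope and the water table at the surface, the effective normal stress on the slip plane uses the buoyant unit weight γ' = γ_sat − γ_w while the driving shear stress uses γ_sat:
FS = [c' + γ' z cos²β tanφ'] / [γ_sat z sinβ cosβ]
(For c' = 0 this reduces to FS = (γ'/γ_sat)·tanφ'/tanβ.)
γ' = 18.7 − 9.81 = 8.89 kN/m³
Numerator = 0.0 + 8.89·4.9·cos²7.2°·tan25.4° = 0.0 + 8.89·4.9·0.9843·0.4748 = 20.359 kPa
Denominator = 18.7·4.9·sin7.2°·cos7.2° = 18.7·4.9·0.1253·0.9921 = 11.394 kPa
FS = 20.359 / 11.394 = 1.787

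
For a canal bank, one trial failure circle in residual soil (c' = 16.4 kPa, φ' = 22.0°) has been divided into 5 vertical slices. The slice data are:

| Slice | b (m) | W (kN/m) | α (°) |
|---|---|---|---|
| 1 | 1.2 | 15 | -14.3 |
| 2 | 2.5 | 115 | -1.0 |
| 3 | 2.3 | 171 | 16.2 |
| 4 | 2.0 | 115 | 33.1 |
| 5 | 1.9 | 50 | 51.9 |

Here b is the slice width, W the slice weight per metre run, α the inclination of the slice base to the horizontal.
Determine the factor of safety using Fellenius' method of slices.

FS = 2.50

Ordinary method of slices: FS = Σ[c'·Δl_i + (W_i cosα_i)·tanφ'] / Σ W_i sinα_i, with Δl_i = b_i / cosα_i.
Slice 1: Δl = 1.2/cos(-14.3°) = 1.238 m; N'_1 = 15·cos(-14.3°) = 14.5; c'Δl = 20.31; W sinα = -3.7
Slice 2: Δl = 2.5/cos(-1.0°) = 2.500 m; N'_2 = 115·cos(-1.0°) = 115.0; c'Δl = 41.01; W sinα = -2.0
Slice 3: Δl = 2.3/cos16.2° = 2.395 m; N'_3 = 171·cos16.2° = 164.2; c'Δl = 39.28; W sinα = 47.7
Slice 4: Δl = 2.0/cos33.1° = 2.387 m; N'_4 = 115·cos33.1° = 96.3; c'Δl = 39.15; W sinα = 62.8
Slice 5: Δl = 1.9/cos51.9° = 3.079 m; N'_5 = 50·cos51.9° = 30.9; c'Δl = 50.50; W sinα = 39.3
Σc'Δl = 190.2 kN/m; ΣN' = 420.9 kN/m; ΣW sinα = 144.1 kN/m
Resisting = 190.2 + 420.9·tan22.0° = 190.2 + 170.1 = 360.3 kN/m
FS = 360.3 / 144.1 = 2.500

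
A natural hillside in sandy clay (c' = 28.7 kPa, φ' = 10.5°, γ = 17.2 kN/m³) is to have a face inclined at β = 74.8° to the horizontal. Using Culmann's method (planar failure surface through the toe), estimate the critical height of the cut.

Culmann's analysis gives the critical failure plane at α_cr = (β + φ')/2 = (74.8 + 10.5)/2 = 42.6°, and the critical height
H_c = (4c'/γ) · sinβ cosφ' / [1 − cos(β − φ')]
    = (4·28.7/17.2) · sin74.8°·cos10.5° / [1 − cos(64.3°)]
    = 6.674 · 0.9650·0.9833 / [1 − 0.4337]
    = 6.674 · 0.9489 / 0.5663
    = 11.18 m

H_c = 11.18 m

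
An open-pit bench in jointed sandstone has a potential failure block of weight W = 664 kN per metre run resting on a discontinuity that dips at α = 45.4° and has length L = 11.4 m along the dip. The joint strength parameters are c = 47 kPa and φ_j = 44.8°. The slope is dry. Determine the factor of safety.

Resolving the block weight along and normal to the plane and applying the Mohr–Coulomb strength on the joint:
N' = W cosα = 664·cos45.4° = 466.2 kN/m
Driving force T = W sinα = 664·sin45.4° = 472.8 kN/m
Resisting force R = c·L + N'·tanφ_j = 47·11.4 + 466.2·tan44.8° = 535.8 + 463.0 = 998.8 kN/m
FS = R / T = 998.8 / 472.8 = 2.113

FS = 2.11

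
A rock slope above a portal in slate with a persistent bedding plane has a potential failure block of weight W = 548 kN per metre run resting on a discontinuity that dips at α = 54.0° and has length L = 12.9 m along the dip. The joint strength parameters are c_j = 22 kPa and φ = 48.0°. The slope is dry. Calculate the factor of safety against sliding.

FS = 1.45

Resolving the block weight along and normal to the plane and applying the Mohr–Coulomb strength on the joint:
N' = W cosα = 548·cos54.0° = 322.1 kN/m
Driving force T = W sinα = 548·sin54.0° = 443.3 kN/m
Resisting force R = c_j·L + N'·tanφ = 22·12.9 + 322.1·tan48.0° = 283.8 + 357.7 = 641.5 kN/m
FS = R / T = 641.5 / 443.3 = 1.447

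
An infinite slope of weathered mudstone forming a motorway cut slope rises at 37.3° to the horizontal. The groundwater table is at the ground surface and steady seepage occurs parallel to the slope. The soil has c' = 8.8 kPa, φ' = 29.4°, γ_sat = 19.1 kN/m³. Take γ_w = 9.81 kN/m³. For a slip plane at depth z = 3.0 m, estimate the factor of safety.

With seepage parallel to the slope and the water table at the surface, the effective normal stress on the slip plane uses the buoyant unit weight γ' = γ_sat − γ_w while the driving shear stress uses γ_sat:
FS = [c' + γ' z cos²β tanφ'] / [γ_sat z sinβ cosβ]
γ' = 19.1 − 9.81 = 9.29 kN/m³
Numerator = 8.8 + 9.29·3.0·cos²37.3°·tan29.4° = 8.8 + 9.29·3.0·0.6328·0.5635 = 18.737 kPa
Denominator = 19.1·3.0·sin37.3°·cos37.3° = 19.1·3.0·0.6060·0.7955 = 27.621 kPa
FS = 18.737 / 27.621 = 0.678

FS = 0.68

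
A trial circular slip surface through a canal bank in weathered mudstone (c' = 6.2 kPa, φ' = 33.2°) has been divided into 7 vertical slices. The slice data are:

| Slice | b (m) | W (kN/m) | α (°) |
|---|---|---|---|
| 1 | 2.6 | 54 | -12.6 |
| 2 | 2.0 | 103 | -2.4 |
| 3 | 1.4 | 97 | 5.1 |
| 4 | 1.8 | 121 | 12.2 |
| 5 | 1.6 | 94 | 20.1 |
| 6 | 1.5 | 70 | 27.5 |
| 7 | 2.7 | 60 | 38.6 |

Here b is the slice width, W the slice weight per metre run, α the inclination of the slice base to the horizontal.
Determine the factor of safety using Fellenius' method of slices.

FS = 3.85

Ordinary method of slices: FS = Σ[c'·Δl_i + (W_i cosα_i)·tanφ'] / Σ W_i sinα_i, with Δl_i = b_i / cosα_i.
Slice 1: Δl = 2.6/cos(-12.6°) = 2.664 m; N'_1 = 54·cos(-12.6°) = 52.7; c'Δl = 16.52; W sinα = -11.8
Slice 2: Δl = 2.0/cos(-2.4°) = 2.002 m; N'_2 = 103·cos(-2.4°) = 102.9; c'Δl = 12.41; W sinα = -4.3
Slice 3: Δl = 1.4/cos5.1° = 1.406 m; N'_3 = 97·cos5.1° = 96.6; c'Δl = 8.71; W sinα = 8.6
Slice 4: Δl = 1.8/cos12.2° = 1.842 m; N'_4 = 121·cos12.2° = 118.3; c'Δl = 11.42; W sinα = 25.6
Slice 5: Δl = 1.6/cos20.1° = 1.704 m; N'_5 = 94·cos20.1° = 88.3; c'Δl = 10.56; W sinα = 32.3
Slice 6: Δl = 1.5/cos27.5° = 1.691 m; N'_6 = 70·cos27.5° = 62.1; c'Δl = 10.48; W sinα = 32.3
Slice 7: Δl = 2.7/cos38.6° = 3.455 m; N'_7 = 60·cos38.6° = 46.9; c'Δl = 21.42; W sinα = 37.4
Σc'Δl = 91.5 kN/m; ΣN' = 567.7 kN/m; ΣW sinα = 120.2 kN/m
Resisting = 91.5 + 567.7·tan33.2° = 91.5 + 371.5 = 463.1 kN/m
FS = 463.1 / 120.2 = 3.854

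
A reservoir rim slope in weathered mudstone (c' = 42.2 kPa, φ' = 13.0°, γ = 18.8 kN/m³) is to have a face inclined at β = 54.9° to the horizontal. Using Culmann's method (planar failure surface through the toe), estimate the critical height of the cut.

Culmann's analysis gives the critical failure plane at α_cr = (β + φ')/2 = (54.9 + 13.0)/2 = 34.0°, and the critical height
H_c = (4c'/γ) · sinβ cosφ' / [1 − cos(β − φ')]
    = (4·42.2/18.8) · sin54.9°·cos13.0° / [1 − cos(41.9°)]
    = 8.979 · 0.8181·0.9744 / [1 − 0.7443]
    = 8.979 · 0.7972 / 0.2557
    = 27.99 m

H_c = 27.99 m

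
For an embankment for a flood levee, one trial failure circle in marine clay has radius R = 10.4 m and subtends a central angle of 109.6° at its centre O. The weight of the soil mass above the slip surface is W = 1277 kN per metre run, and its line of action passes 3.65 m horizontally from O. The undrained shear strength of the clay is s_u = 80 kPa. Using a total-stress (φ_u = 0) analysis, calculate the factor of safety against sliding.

FS = 3.55

Taking moments about the centre O, the resisting moment is provided by the undrained shear strength acting along the arc:
Arc length L_a = R·θ = 10.4·(109.6°·π/180) = 10.4·1.9129 = 19.89 m
M_R = s_u·L_a·R = 80·19.89·10.4 = 16551.8 kN·m/m
M_D = W·d = 1277·3.65 = 4661.1 kN·m/m
FS = M_R / M_D = 16551.8 / 4661.1 = 3.551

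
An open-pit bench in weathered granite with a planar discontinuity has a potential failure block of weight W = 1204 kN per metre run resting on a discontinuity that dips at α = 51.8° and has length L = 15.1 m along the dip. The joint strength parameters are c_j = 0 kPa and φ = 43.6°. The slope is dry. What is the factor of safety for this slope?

FS = 0.75

Resolving the block weight along and normal to the plane and applying the Mohr–Coulomb strength on the joint:
N' = W cosα = 1204·cos51.8° = 744.6 kN/m
Driving force T = W sinα = 1204·sin51.8° = 946.2 kN/m
Resisting force R = c_j·L + N'·tanφ = 0·15.1 + 744.6·tan43.6° = 0.0 + 709.0 = 709.0 kN/m
FS = R / T = 709.0 / 946.2 = 0.749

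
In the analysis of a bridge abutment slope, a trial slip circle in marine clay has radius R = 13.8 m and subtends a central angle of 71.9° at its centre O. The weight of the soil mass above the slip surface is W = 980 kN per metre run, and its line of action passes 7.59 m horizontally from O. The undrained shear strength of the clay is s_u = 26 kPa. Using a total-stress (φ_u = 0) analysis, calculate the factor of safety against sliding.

FS = 0.84

Taking moments about the centre O, the resisting moment is provided by the undrained shear strength acting along the arc:
Arc length L_a = R·θ = 13.8·(71.9°·π/180) = 13.8·1.2549 = 17.32 m
M_R = s_u·L_a·R = 26·17.32·13.8 = 6213.5 kN·m/m
M_D = W·d = 980·7.59 = 7438.2 kN·m/m
FS = M_R / M_D = 6213.5 / 7438.2 = 0.835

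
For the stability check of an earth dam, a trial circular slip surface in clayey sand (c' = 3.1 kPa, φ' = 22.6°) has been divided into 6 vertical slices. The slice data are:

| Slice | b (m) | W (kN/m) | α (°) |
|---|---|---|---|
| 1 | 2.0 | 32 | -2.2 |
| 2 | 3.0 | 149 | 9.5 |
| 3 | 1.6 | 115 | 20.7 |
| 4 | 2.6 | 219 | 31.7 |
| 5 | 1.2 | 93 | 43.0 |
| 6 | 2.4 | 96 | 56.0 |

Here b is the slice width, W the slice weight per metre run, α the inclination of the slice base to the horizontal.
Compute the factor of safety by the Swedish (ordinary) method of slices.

FS = 0.92

Ordinary method of slices: FS = Σ[c'·Δl_i + (W_i cosα_i)·tanφ'] / Σ W_i sinα_i, with Δl_i = b_i / cosα_i.
Slice 1: Δl = 2.0/cos(-2.2°) = 2.001 m; N'_1 = 32·cos(-2.2°) = 32.0; c'Δl = 6.20; W sinα = -1.2
Slice 2: Δl = 3.0/cos9.5° = 3.042 m; N'_2 = 149·cos9.5° = 147.0; c'Δl = 9.43; W sinα = 24.6
Slice 3: Δl = 1.6/cos20.7° = 1.710 m; N'_3 = 115·cos20.7° = 107.6; c'Δl = 5.30; W sinα = 40.6
Slice 4: Δl = 2.6/cos31.7° = 3.056 m; N'_4 = 219·cos31.7° = 186.3; c'Δl = 9.47; W sinα = 115.1
Slice 5: Δl = 1.2/cos43.0° = 1.641 m; N'_5 = 93·cos43.0° = 68.0; c'Δl = 5.09; W sinα = 63.4
Slice 6: Δl = 2.4/cos56.0° = 4.292 m; N'_6 = 96·cos56.0° = 53.7; c'Δl = 13.30; W sinα = 79.6
Σc'Δl = 48.8 kN/m; ΣN' = 594.5 kN/m; ΣW sinα = 322.1 kN/m
Resisting = 48.8 + 594.5·tan22.6° = 48.8 + 247.5 = 296.3 kN/m
FS = 296.3 / 322.1 = 0.920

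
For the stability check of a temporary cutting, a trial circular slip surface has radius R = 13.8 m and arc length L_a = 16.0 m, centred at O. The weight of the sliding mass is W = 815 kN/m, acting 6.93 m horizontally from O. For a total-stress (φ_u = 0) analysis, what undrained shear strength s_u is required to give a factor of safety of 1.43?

FS = s_u·L_a·R / (W·d), so s_u = FS·W·d / (L_a·R).
s_u = 1.43·815·6.93 / (16.00·13.8) = 8076.6 / 220.80 = 36.58 kPa

s_u = 36.6 kPa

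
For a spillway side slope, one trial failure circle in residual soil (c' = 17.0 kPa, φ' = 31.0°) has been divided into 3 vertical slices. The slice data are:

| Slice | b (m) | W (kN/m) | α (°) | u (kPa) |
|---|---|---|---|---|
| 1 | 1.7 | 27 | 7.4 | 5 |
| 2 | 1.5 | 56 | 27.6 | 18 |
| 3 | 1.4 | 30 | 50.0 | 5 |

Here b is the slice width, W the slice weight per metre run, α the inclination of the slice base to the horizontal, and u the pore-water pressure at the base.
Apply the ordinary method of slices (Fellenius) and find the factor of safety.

FS = 2.34

Ordinary method of slices: FS = Σ[c'·Δl_i + (W_i cosα_i − u_i·Δl_i)·tanφ'] / Σ W_i sinα_i, with Δl_i = b_i / cosα_i.
Slice 1: Δl = 1.7/cos7.4° = 1.714 m; N'_1 = 27·cos7.4° − 5·1.714 = 18.2; c'Δl = 29.14; W sinα = 3.5
Slice 2: Δl = 1.5/cos27.6° = 1.693 m; N'_2 = 56·cos27.6° − 18·1.693 = 19.2; c'Δl = 28.77; W sinα = 25.9
Slice 3: Δl = 1.4/cos50.0° = 2.178 m; N'_3 = 30·cos50.0° − 5·2.178 = 8.4; c'Δl = 37.03; W sinα = 23.0
Σc'Δl = 94.9 kN/m; ΣN' = 45.8 kN/m; ΣW sinα = 52.4 kN/m
Resisting = 94.9 + 45.8·tan31.0° = 94.9 + 27.5 = 122.4 kN/m
FS = 122.4 / 52.4 = 2.336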